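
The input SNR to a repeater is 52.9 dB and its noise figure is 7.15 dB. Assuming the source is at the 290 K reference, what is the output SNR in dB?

By definition F = SNR_in/SNR_out, so in dB: SNR_out = SNR_in − NF
SNR_out = 52.9 − 7.15 = 45.75 dB

45.75 dB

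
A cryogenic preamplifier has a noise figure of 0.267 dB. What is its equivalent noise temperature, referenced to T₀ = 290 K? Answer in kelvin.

18.4 K

F = 10^(0.267/10) = 1.06341
T_e = (F − 1)·T₀ = (1.06341 − 1) × 290 = 18.4 K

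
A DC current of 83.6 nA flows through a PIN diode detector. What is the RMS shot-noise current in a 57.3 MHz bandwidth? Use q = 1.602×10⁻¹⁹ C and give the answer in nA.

1.24 nA

I_n = √(2qI·B)
2qI·B = 2 × 1.602×10⁻¹⁹ × 8.36×10⁻⁸ × 5.73×10⁷ = 1.53×10⁻¹⁸ A²
I_n = √(1.53×10⁻¹⁸) = 1.24×10⁻⁹ A = 1.24 nA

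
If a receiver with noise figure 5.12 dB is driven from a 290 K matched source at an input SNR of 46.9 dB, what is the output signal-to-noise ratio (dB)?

By definition F = SNR_in/SNR_out, so in dB: SNR_out = SNR_in − NF
SNR_out = 46.9 − 5.12 = 41.78 dB

41.78 dB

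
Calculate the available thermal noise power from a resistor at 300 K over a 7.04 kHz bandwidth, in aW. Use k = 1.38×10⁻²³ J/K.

P_n = kTB = 1.38×10⁻²³ × 300 × 7.04×10³ = 2.91×10⁻¹⁷ W = 29.1 aW

29.1 aW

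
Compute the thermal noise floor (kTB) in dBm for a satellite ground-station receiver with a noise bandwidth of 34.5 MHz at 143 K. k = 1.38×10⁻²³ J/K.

−101.7 dBm

P_n = kTB = 1.38×10⁻²³ × 143 × 3.45×10⁷ = 6.81×10⁻¹⁴ W
In dBm: 10 log₁₀(6.81×10⁻¹⁴ / 10⁻³) = −101.7 dBm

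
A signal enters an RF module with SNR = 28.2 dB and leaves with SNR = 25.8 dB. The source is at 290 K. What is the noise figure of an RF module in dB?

NF (dB) = SNR_in(dB) − SNR_out(dB) when the source is at T₀
NF = 28.2 − 25.8 = 2.4 dB

2.4 dB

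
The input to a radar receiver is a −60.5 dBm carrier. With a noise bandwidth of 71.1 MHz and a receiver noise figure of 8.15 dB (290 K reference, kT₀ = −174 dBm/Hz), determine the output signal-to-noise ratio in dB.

26.8 dB

Noise floor: N = −174 + 10 log₁₀(B) + NF
10 log₁₀(7.11×10⁷) = 78.52 dB
N = −174 + 78.52 + 8.15 = −87.33 dBm
SNR = P_sig − N = −60.5 − (−87.33) = 26.83 dB → 26.8 dB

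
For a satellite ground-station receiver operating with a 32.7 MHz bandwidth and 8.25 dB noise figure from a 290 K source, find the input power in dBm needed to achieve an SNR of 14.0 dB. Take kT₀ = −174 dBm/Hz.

−76.6 dBm

Sensitivity = −174 + 10 log₁₀(B) + NF + SNR_min
= −174 + 75.15 + 8.25 + 14.0
= −76.60 dBm → −76.6 dBm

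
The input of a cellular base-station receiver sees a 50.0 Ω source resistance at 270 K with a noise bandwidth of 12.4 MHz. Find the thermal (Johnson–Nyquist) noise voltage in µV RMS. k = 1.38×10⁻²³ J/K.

V_n = √(4kTRB)
4kTRB = 4 × 1.38×10⁻²³ × 270 × 5.00×10¹ × 1.24×10⁷ = 9.24×10⁻¹² V²
V_n = √(9.24×10⁻¹²) = 3.04×10⁻⁶ V = 3.04 µV

3.04 µV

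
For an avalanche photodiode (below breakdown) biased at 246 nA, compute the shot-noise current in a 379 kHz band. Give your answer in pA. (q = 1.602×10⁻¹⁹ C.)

173 pA

I_n = √(2qI·B)
2qI·B = 2 × 1.602×10⁻¹⁹ × 2.46×10⁻⁷ × 3.79×10⁵ = 2.99×10⁻²⁰ A²
I_n = √(2.99×10⁻²⁰) = 1.73×10⁻¹⁰ A = 173 pA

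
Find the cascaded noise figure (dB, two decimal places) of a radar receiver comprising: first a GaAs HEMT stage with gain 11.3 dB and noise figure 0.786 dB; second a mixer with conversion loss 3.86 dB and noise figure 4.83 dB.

1.30 dB

Convert to linear (a loss of L dB is a gain of −L dB): F_i = 10^(NF_i/10), G_i = 10^(G_i,dB/10)
  Stage 1: F_1 = 10^(0.786/10) = 1.198, G_1 = 10^(11.3/10) = 13.49
  Stage 2: F_2 = 10^(4.83/10) = 3.041, G_2 = 10^(−3.86/10) = 0.4111
Friis cascade:
  F = 1.198 + (3.041 − 1)/13.49 = 1.350
NF = 10 log₁₀(1.350) = 1.30 dB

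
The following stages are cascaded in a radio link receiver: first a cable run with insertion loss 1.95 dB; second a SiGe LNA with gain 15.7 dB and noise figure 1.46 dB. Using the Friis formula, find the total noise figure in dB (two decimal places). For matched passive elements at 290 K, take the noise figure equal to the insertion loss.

3.41 dB

Convert to linear (a loss of L dB is a gain of −L dB): F_i = 10^(NF_i/10), G_i = 10^(G_i,dB/10)
  Stage 1: F_1 = 10^(1.95/10) = 1.567, G_1 = 10^(−1.95/10) = 0.6383
  Stage 2: F_2 = 10^(1.46/10) = 1.400, G_2 = 10^(15.7/10) = 37.15
Friis cascade:
  F = 1.567 + (1.400 − 1)/0.6383 = 2.193
NF = 10 log₁₀(2.193) = 3.41 dB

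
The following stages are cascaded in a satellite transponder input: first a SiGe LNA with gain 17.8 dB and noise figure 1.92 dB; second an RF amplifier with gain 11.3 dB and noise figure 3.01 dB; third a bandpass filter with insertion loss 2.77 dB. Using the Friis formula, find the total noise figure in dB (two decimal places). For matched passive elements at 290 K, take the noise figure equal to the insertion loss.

Convert to linear (a loss of L dB is a gain of −L dB): F_i = 10^(NF_i/10), G_i = 10^(G_i,dB/10)
  Stage 1: F_1 = 10^(1.92/10) = 1.556, G_1 = 10^(17.8/10) = 60.26
  Stage 2: F_2 = 10^(3.01/10) = 2.000, G_2 = 10^(11.3/10) = 13.49
  Stage 3: F_3 = 10^(2.77/10) = 1.892, G_3 = 10^(−2.77/10) = 0.5284
Friis cascade:
  F = 1.556 + (2.000 − 1)/60.26 + (1.892 − 1)/812.8 = 1.574
NF = 10 log₁₀(1.574) = 1.97 dB

1.97 dB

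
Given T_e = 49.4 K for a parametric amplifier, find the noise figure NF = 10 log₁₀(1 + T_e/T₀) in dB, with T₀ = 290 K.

F = 1 + T_e/T₀ = 1 + 49.4/290 = 1.17034
NF = 10 log₁₀(1.17034) = 0.683 dB

0.683 dB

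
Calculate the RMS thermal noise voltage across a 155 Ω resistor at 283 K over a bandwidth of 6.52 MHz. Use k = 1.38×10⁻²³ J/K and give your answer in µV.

3.97 µV

V_n = √(4kTRB)
4kTRB = 4 × 1.38×10⁻²³ × 283 × 1.55×10² × 6.52×10⁶ = 1.58×10⁻¹¹ V²
V_n = √(1.58×10⁻¹¹) = 3.97×10⁻⁶ V = 3.97 µV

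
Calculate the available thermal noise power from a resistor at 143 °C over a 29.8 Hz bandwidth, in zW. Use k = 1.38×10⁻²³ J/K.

171 zW

T = 143 °C + 273.15 = 416.15 K
P_n = kTB = 1.38×10⁻²³ × 416.15 × 2.98×10¹ = 1.71×10⁻¹⁹ W = 171 zW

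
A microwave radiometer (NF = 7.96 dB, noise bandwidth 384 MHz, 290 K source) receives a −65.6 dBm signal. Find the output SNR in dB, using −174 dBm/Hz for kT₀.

Noise floor: N = −174 + 10 log₁₀(B) + NF
10 log₁₀(3.84×10⁸) = 85.84 dB
N = −174 + 85.84 + 7.96 = −80.20 dBm
SNR = P_sig − N = −65.6 − (−80.20) = 14.60 dB → 14.6 dB

14.6 dB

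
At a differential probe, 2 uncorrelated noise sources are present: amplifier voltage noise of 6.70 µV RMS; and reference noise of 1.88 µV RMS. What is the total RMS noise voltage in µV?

Uncorrelated sources add in power (mean-square): V_tot = √(ΣV_i²)
V_tot = √[(6.70×10⁻⁶)² + (1.88×10⁻⁶)²] = 6.96×10⁻⁶ V = 6.96 µV

6.96 µV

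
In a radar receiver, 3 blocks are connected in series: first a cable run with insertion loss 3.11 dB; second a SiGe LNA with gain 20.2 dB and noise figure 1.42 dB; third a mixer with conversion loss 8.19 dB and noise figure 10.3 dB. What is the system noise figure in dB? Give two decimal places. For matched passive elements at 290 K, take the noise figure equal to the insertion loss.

4.81 dB

Convert to linear (a loss of L dB is a gain of −L dB): F_i = 10^(NF_i/10), G_i = 10^(G_i,dB/10)
  Stage 1: F_1 = 10^(3.11/10) = 2.046, G_1 = 10^(−3.11/10) = 0.4887
  Stage 2: F_2 = 10^(1.42/10) = 1.387, G_2 = 10^(20.2/10) = 104.7
  Stage 3: F_3 = 10^(10.3/10) = 10.72, G_3 = 10^(−8.19/10) = 0.1517
Friis cascade:
  F = 2.046 + (1.387 − 1)/0.4887 + (10.72 − 1)/51.17 = 3.028
NF = 10 log₁₀(3.028) = 4.81 dB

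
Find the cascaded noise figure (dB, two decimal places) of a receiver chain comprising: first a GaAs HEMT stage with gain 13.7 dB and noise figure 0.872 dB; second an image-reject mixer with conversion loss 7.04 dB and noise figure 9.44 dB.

Convert to linear (a loss of L dB is a gain of −L dB): F_i = 10^(NF_i/10), G_i = 10^(G_i,dB/10)
  Stage 1: F_1 = 10^(0.872/10) = 1.222, G_1 = 10^(13.7/10) = 23.44
  Stage 2: F_2 = 10^(9.44/10) = 8.790, G_2 = 10^(−7.04/10) = 0.1977
Friis cascade:
  F = 1.222 + (8.790 − 1)/23.44 = 1.555
NF = 10 log₁₀(1.555) = 1.92 dB

1.92 dB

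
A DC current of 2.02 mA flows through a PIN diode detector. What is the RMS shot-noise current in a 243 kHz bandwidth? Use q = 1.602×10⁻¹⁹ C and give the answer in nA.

I_n = √(2qI·B)
2qI·B = 2 × 1.602×10⁻¹⁹ × 2.02×10⁻³ × 2.43×10⁵ = 1.57×10⁻¹⁶ A²
I_n = √(1.57×10⁻¹⁶) = 1.25×10⁻⁸ A = 12.5 nA

12.5 nA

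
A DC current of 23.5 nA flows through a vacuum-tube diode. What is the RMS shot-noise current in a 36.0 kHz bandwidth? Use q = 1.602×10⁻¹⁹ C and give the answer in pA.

I_n = √(2qI·B)
2qI·B = 2 × 1.602×10⁻¹⁹ × 2.35×10⁻⁸ × 3.60×10⁴ = 2.71×10⁻²² A²
I_n = √(2.71×10⁻²²) = 1.65×10⁻¹¹ A = 16.5 pA

16.5 pA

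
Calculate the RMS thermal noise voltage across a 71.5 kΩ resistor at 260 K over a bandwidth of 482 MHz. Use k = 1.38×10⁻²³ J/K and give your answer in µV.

V_n = √(4kTRB)
4kTRB = 4 × 1.38×10⁻²³ × 260 × 7.15×10⁴ × 4.82×10⁸ = 4.95×10⁻⁷ V²
V_n = √(4.95×10⁻⁷) = 7.03×10⁻⁴ V = 703 µV

703 µV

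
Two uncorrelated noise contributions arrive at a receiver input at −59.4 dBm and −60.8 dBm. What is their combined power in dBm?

−57.0 dBm

Convert to linear, add, convert back:
P₁ = 1.15×10⁻⁹ W, P₂ = 8.32×10⁻¹⁰ W
P_tot = 1.98×10⁻⁹ W → 10 log₁₀(P_tot / 10⁻³) = −57.0 dBm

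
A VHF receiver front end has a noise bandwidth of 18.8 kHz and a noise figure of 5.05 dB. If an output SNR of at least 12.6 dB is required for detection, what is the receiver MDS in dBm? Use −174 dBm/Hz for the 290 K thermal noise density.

Sensitivity = −174 + 10 log₁₀(B) + NF + SNR_min
= −174 + 42.74 + 5.05 + 12.6
= −113.61 dBm → −113.6 dBm

−113.6 dBm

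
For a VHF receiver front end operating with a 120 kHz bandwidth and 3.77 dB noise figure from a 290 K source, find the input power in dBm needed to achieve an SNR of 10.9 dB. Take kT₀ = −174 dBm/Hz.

Sensitivity = −174 + 10 log₁₀(B) + NF + SNR_min
= −174 + 50.79 + 3.77 + 10.9
= −108.54 dBm → −108.5 dBm

−108.5 dBm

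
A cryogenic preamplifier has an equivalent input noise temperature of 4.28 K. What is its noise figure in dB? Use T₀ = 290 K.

0.064 dB

F = 1 + T_e/T₀ = 1 + 4.28/290 = 1.01476
NF = 10 log₁₀(1.01476) = 0.064 dB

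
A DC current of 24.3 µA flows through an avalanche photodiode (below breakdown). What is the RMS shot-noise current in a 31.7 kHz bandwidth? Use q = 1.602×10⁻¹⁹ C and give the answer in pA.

I_n = √(2qI·B)
2qI·B = 2 × 1.602×10⁻¹⁹ × 2.43×10⁻⁵ × 3.17×10⁴ = 2.47×10⁻¹⁹ A²
I_n = √(2.47×10⁻¹⁹) = 4.97×10⁻¹⁰ A = 497 pA

497 pA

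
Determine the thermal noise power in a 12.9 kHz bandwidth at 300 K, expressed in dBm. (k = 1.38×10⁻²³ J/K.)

−132.7 dBm

P_n = kTB = 1.38×10⁻²³ × 300 × 1.29×10⁴ = 5.34×10⁻¹⁷ W
In dBm: 10 log₁₀(5.34×10⁻¹⁷ / 10⁻³) = −132.7 dBm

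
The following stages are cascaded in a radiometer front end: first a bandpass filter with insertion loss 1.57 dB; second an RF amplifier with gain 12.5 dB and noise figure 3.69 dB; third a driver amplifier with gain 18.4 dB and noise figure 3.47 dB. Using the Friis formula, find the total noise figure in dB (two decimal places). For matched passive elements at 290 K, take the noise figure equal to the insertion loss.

Convert to linear (a loss of L dB is a gain of −L dB): F_i = 10^(NF_i/10), G_i = 10^(G_i,dB/10)
  Stage 1: F_1 = 10^(1.57/10) = 1.435, G_1 = 10^(−1.57/10) = 0.6966
  Stage 2: F_2 = 10^(3.69/10) = 2.339, G_2 = 10^(12.5/10) = 17.78
  Stage 3: F_3 = 10^(3.47/10) = 2.223, G_3 = 10^(18.4/10) = 69.18
Friis cascade:
  F = 1.435 + (2.339 − 1)/0.6966 + (2.223 − 1)/12.39 = 3.456
NF = 10 log₁₀(3.456) = 5.39 dB

5.39 dB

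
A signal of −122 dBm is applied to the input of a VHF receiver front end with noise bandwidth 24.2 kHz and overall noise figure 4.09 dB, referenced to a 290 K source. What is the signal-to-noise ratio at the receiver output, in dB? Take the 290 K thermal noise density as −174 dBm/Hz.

4.1 dB

Noise floor: N = −174 + 10 log₁₀(B) + NF
10 log₁₀(2.42×10⁴) = 43.84 dB
N = −174 + 43.84 + 4.09 = −126.07 dBm
SNR = P_sig − N = −122 − (−126.07) = 4.07 dB → 4.1 dB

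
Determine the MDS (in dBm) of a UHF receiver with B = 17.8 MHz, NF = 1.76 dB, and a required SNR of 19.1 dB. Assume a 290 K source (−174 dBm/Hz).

−80.6 dBm

Sensitivity = −174 + 10 log₁₀(B) + NF + SNR_min
= −174 + 72.5 + 1.76 + 19.1
= −80.64 dBm → −80.6 dBm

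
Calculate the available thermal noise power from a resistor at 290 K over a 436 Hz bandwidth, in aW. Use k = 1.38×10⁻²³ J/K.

P_n = kTB = 1.38×10⁻²³ × 290 × 4.36×10² = 1.74×10⁻¹⁸ W = 1.74 aW

1.74 aW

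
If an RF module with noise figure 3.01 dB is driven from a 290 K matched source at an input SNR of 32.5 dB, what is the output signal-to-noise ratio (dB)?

29.49 dB

By definition F = SNR_in/SNR_out, so in dB: SNR_out = SNR_in − NF
SNR_out = 32.5 − 3.01 = 29.49 dB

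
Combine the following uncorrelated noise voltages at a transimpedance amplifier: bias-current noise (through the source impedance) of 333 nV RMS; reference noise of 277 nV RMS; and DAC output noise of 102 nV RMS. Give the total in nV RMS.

Uncorrelated sources add in power (mean-square): V_tot = √(ΣV_i²)
V_tot = √[(3.33×10⁻⁷)² + (2.77×10⁻⁷)² + (1.02×10⁻⁷)²] = 4.45×10⁻⁷ V = 445 nV

445 nV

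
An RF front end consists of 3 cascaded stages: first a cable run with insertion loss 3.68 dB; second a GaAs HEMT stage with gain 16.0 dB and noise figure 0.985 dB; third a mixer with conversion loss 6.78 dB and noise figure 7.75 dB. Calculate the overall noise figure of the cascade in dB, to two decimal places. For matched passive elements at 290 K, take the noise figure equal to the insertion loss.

5.08 dB

Convert to linear (a loss of L dB is a gain of −L dB): F_i = 10^(NF_i/10), G_i = 10^(G_i,dB/10)
  Stage 1: F_1 = 10^(3.68/10) = 2.333, G_1 = 10^(−3.68/10) = 0.4285
  Stage 2: F_2 = 10^(0.985/10) = 1.255, G_2 = 10^(16.0/10) = 39.81
  Stage 3: F_3 = 10^(7.75/10) = 5.957, G_3 = 10^(−6.78/10) = 0.2099
Friis cascade:
  F = 2.333 + (1.255 − 1)/0.4285 + (5.957 − 1)/17.06 = 3.218
NF = 10 log₁₀(3.218) = 5.08 dB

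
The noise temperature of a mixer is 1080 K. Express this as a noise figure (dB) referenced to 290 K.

F = 1 + T_e/T₀ = 1 + 1080/290 = 4.72414
NF = 10 log₁₀(4.72414) = 6.74 dB

6.74 dB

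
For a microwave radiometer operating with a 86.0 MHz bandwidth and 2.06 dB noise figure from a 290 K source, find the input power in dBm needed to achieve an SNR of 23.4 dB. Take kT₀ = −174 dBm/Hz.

−69.2 dBm

Sensitivity = −174 + 10 log₁₀(B) + NF + SNR_min
= −174 + 79.34 + 2.06 + 23.4
= −69.20 dBm → −69.2 dBm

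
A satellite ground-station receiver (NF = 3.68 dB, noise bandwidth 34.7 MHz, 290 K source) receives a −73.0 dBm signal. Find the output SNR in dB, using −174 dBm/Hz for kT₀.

21.9 dB

Noise floor: N = −174 + 10 log₁₀(B) + NF
10 log₁₀(3.47×10⁷) = 75.4 dB
N = −174 + 75.4 + 3.68 = −94.92 dBm
SNR = P_sig − N = −73.0 − (−94.92) = 21.92 dB → 21.9 dB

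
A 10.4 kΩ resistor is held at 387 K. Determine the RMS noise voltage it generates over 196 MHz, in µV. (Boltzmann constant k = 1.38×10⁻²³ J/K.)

209 µV

V_n = √(4kTRB)
4kTRB = 4 × 1.38×10⁻²³ × 387 × 1.04×10⁴ × 1.96×10⁸ = 4.35×10⁻⁸ V²
V_n = √(4.35×10⁻⁸) = 2.09×10⁻⁴ V = 209 µV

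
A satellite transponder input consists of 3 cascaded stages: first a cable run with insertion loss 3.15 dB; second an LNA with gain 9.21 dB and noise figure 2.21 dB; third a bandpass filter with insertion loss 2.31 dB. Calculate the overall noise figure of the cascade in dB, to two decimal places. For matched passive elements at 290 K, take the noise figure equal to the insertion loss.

5.57 dB

Convert to linear (a loss of L dB is a gain of −L dB): F_i = 10^(NF_i/10), G_i = 10^(G_i,dB/10)
  Stage 1: F_1 = 10^(3.15/10) = 2.065, G_1 = 10^(−3.15/10) = 0.4842
  Stage 2: F_2 = 10^(2.21/10) = 1.663, G_2 = 10^(9.21/10) = 8.337
  Stage 3: F_3 = 10^(2.31/10) = 1.702, G_3 = 10^(−2.31/10) = 0.5875
Friis cascade:
  F = 2.065 + (1.663 − 1)/0.4842 + (1.702 − 1)/4.036 = 3.610
NF = 10 log₁₀(3.610) = 5.57 dB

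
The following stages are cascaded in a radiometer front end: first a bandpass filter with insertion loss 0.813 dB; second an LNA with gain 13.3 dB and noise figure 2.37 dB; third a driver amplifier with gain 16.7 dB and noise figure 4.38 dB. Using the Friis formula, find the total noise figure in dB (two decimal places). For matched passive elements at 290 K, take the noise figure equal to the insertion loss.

3.38 dB

Convert to linear (a loss of L dB is a gain of −L dB): F_i = 10^(NF_i/10), G_i = 10^(G_i,dB/10)
  Stage 1: F_1 = 10^(0.813/10) = 1.206, G_1 = 10^(−0.813/10) = 0.8293
  Stage 2: F_2 = 10^(2.37/10) = 1.726, G_2 = 10^(13.3/10) = 21.38
  Stage 3: F_3 = 10^(4.38/10) = 2.742, G_3 = 10^(16.7/10) = 46.77
Friis cascade:
  F = 1.206 + (1.726 − 1)/0.8293 + (2.742 − 1)/17.73 = 2.179
NF = 10 log₁₀(2.179) = 3.38 dB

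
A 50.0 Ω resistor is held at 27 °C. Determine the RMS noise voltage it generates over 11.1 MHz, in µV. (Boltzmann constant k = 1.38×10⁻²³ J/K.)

T = 27 °C + 273.15 = 300.15 K
V_n = √(4kTRB)
4kTRB = 4 × 1.38×10⁻²³ × 300.15 × 5.00×10¹ × 1.11×10⁷ = 9.20×10⁻¹² V²
V_n = √(9.20×10⁻¹²) = 3.03×10⁻⁶ V = 3.03 µV

3.03 µV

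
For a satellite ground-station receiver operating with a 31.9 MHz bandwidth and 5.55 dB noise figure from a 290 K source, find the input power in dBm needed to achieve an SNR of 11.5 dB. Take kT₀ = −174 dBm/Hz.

Sensitivity = −174 + 10 log₁₀(B) + NF + SNR_min
= −174 + 75.04 + 5.55 + 11.5
= −81.91 dBm → −81.9 dBm

−81.9 dBm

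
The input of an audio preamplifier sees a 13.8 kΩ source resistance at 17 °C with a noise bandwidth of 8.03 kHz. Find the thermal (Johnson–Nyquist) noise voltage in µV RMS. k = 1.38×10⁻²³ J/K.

1.33 µV

T = 17 °C + 273.15 = 290.15 K
V_n = √(4kTRB)
4kTRB = 4 × 1.38×10⁻²³ × 290.15 × 1.38×10⁴ × 8.03×10³ = 1.77×10⁻¹² V²
V_n = √(1.77×10⁻¹²) = 1.33×10⁻⁶ V = 1.33 µV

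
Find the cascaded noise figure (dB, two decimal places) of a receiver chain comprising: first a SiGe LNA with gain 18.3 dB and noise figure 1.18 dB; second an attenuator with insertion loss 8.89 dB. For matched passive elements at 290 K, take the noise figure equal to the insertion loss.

1.50 dB

Convert to linear (a loss of L dB is a gain of −L dB): F_i = 10^(NF_i/10), G_i = 10^(G_i,dB/10)
  Stage 1: F_1 = 10^(1.18/10) = 1.312, G_1 = 10^(18.3/10) = 67.61
  Stage 2: F_2 = 10^(8.89/10) = 7.745, G_2 = 10^(−8.89/10) = 0.1291
Friis cascade:
  F = 1.312 + (7.745 − 1)/67.61 = 1.412
NF = 10 log₁₀(1.412) = 1.50 dB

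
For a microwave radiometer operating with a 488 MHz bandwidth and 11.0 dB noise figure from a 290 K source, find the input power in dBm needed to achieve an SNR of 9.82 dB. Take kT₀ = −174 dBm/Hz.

−66.3 dBm

Sensitivity = −174 + 10 log₁₀(B) + NF + SNR_min
= −174 + 86.88 + 11.0 + 9.82
= −66.30 dBm → −66.3 dBm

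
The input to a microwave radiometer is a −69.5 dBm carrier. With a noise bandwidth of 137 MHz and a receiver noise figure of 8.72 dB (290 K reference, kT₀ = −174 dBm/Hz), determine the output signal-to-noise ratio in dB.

Noise floor: N = −174 + 10 log₁₀(B) + NF
10 log₁₀(1.37×10⁸) = 81.37 dB
N = −174 + 81.37 + 8.72 = −83.91 dBm
SNR = P_sig − N = −69.5 − (−83.91) = 14.41 dB → 14.4 dB

14.4 dB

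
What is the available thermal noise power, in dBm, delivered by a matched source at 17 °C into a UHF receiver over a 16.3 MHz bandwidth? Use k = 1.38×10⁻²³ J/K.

−101.9 dBm

T = 17 °C + 273.15 = 290.15 K
P_n = kTB = 1.38×10⁻²³ × 290.15 × 1.63×10⁷ = 6.53×10⁻¹⁴ W
In dBm: 10 log₁₀(6.53×10⁻¹⁴ / 10⁻³) = −101.9 dBm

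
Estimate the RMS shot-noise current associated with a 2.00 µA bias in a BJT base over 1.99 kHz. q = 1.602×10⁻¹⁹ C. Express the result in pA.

35.7 pA

I_n = √(2qI·B)
2qI·B = 2 × 1.602×10⁻¹⁹ × 2.00×10⁻⁶ × 1.99×10³ = 1.28×10⁻²¹ A²
I_n = √(1.28×10⁻²¹) = 3.57×10⁻¹¹ A = 35.7 pA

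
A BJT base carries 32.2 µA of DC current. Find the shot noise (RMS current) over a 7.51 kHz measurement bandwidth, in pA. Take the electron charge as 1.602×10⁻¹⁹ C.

278 pA

I_n = √(2qI·B)
2qI·B = 2 × 1.602×10⁻¹⁹ × 3.22×10⁻⁵ × 7.51×10³ = 7.75×10⁻²⁰ A²
I_n = √(7.75×10⁻²⁰) = 2.78×10⁻¹⁰ A = 278 pA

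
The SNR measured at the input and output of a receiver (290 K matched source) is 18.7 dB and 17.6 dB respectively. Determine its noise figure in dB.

NF (dB) = SNR_in(dB) − SNR_out(dB) when the source is at T₀
NF = 18.7 − 17.6 = 1.1 dB

1.1 dB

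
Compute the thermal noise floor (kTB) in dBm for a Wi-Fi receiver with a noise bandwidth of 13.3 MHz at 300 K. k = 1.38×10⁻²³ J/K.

−102.6 dBm

P_n = kTB = 1.38×10⁻²³ × 300 × 1.33×10⁷ = 5.51×10⁻¹⁴ W
In dBm: 10 log₁₀(5.51×10⁻¹⁴ / 10⁻³) = −102.6 dBm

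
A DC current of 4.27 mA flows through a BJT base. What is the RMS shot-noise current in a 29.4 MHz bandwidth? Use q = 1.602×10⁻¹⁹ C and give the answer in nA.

I_n = √(2qI·B)
2qI·B = 2 × 1.602×10⁻¹⁹ × 4.27×10⁻³ × 2.94×10⁷ = 4.02×10⁻¹⁴ A²
I_n = √(4.02×10⁻¹⁴) = 2.01×10⁻⁷ A = 201 nA

201 nA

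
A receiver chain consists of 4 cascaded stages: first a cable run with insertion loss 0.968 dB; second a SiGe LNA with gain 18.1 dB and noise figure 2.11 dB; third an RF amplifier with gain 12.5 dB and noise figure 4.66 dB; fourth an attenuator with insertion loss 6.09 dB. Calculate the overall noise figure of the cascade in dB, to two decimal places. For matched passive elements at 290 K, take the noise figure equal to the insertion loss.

3.16 dB

Convert to linear (a loss of L dB is a gain of −L dB): F_i = 10^(NF_i/10), G_i = 10^(G_i,dB/10)
  Stage 1: F_1 = 10^(0.968/10) = 1.250, G_1 = 10^(−0.968/10) = 0.8002
  Stage 2: F_2 = 10^(2.11/10) = 1.626, G_2 = 10^(18.1/10) = 64.57
  Stage 3: F_3 = 10^(4.66/10) = 2.924, G_3 = 10^(12.5/10) = 17.78
  Stage 4: F_4 = 10^(6.09/10) = 4.064, G_4 = 10^(−6.09/10) = 0.2460
Friis cascade:
  F = 1.250 + (1.626 − 1)/0.8002 + (2.924 − 1)/51.67 + (4.064 − 1)/918.8 = 2.072
NF = 10 log₁₀(2.072) = 3.16 dB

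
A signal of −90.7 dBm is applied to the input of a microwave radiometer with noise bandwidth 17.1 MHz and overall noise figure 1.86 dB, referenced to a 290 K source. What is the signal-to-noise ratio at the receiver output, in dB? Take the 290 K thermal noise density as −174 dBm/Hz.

9.1 dB

Noise floor: N = −174 + 10 log₁₀(B) + NF
10 log₁₀(1.71×10⁷) = 72.33 dB
N = −174 + 72.33 + 1.86 = −99.81 dBm
SNR = P_sig − N = −90.7 − (−99.81) = 9.11 dB → 9.1 dB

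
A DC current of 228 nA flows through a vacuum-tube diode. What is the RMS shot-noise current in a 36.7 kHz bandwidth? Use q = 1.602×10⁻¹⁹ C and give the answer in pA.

I_n = √(2qI·B)
2qI·B = 2 × 1.602×10⁻¹⁹ × 2.28×10⁻⁷ × 3.67×10⁴ = 2.68×10⁻²¹ A²
I_n = √(2.68×10⁻²¹) = 5.18×10⁻¹¹ A = 51.8 pA

51.8 pA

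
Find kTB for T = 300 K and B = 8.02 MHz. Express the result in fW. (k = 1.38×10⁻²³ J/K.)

33.2 fW

P_n = kTB = 1.38×10⁻²³ × 300 × 8.02×10⁶ = 3.32×10⁻¹⁴ W = 33.2 fW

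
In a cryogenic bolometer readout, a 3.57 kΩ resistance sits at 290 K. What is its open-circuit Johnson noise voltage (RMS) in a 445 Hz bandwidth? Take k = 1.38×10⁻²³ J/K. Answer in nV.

V_n = √(4kTRB)
4kTRB = 4 × 1.38×10⁻²³ × 290 × 3.57×10³ × 4.45×10² = 2.54×10⁻¹⁴ V²
V_n = √(2.54×10⁻¹⁴) = 1.59×10⁻⁷ V = 159 nV

159 nV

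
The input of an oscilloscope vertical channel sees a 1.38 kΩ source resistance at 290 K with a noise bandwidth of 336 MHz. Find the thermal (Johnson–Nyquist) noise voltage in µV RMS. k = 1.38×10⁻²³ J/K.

86.2 µV

V_n = √(4kTRB)
4kTRB = 4 × 1.38×10⁻²³ × 290 × 1.38×10³ × 3.36×10⁸ = 7.42×10⁻⁹ V²
V_n = √(7.42×10⁻⁹) = 8.62×10⁻⁵ V = 86.2 µV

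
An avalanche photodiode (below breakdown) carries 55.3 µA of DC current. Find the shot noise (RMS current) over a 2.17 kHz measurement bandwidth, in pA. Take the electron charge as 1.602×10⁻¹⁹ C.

196 pA

I_n = √(2qI·B)
2qI·B = 2 × 1.602×10⁻¹⁹ × 5.53×10⁻⁵ × 2.17×10³ = 3.84×10⁻²⁰ A²
I_n = √(3.84×10⁻²⁰) = 1.96×10⁻¹⁰ A = 196 pA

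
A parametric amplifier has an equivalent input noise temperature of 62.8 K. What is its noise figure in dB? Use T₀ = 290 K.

F = 1 + T_e/T₀ = 1 + 62.8/290 = 1.21655
NF = 10 log₁₀(1.21655) = 0.851 dB

0.851 dB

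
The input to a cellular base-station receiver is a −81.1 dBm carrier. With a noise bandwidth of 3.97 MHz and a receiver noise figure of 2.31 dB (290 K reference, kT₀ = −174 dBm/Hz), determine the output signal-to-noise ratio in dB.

24.6 dB

Noise floor: N = −174 + 10 log₁₀(B) + NF
10 log₁₀(3.97×10⁶) = 65.99 dB
N = −174 + 65.99 + 2.31 = −105.70 dBm
SNR = P_sig − N = −81.1 − (−105.70) = 24.60 dB → 24.6 dB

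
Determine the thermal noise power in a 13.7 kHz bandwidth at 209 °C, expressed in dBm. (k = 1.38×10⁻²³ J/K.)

T = 209 °C + 273.15 = 482.15 K
P_n = kTB = 1.38×10⁻²³ × 482.15 × 1.37×10⁴ = 9.12×10⁻¹⁷ W
In dBm: 10 log₁₀(9.12×10⁻¹⁷ / 10⁻³) = −130.4 dBm

−130.4 dBm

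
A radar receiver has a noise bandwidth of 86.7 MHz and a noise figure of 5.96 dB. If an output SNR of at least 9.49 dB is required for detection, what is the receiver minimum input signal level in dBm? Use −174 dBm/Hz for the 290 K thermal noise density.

Sensitivity = −174 + 10 log₁₀(B) + NF + SNR_min
= −174 + 79.38 + 5.96 + 9.49
= −79.17 dBm → −79.2 dBm

−79.2 dBm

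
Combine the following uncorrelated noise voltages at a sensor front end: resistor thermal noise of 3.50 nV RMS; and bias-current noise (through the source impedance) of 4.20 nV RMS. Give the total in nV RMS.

5.47 nV

Uncorrelated sources add in power (mean-square): V_tot = √(ΣV_i²)
V_tot = √[(3.50×10⁻⁹)² + (4.20×10⁻⁹)²] = 5.47×10⁻⁹ V = 5.47 nV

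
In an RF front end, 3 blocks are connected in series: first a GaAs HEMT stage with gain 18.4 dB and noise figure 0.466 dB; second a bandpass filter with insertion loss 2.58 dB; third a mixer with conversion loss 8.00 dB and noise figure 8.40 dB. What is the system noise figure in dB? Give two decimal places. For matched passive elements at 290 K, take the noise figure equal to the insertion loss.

Convert to linear (a loss of L dB is a gain of −L dB): F_i = 10^(NF_i/10), G_i = 10^(G_i,dB/10)
  Stage 1: F_1 = 10^(0.466/10) = 1.113, G_1 = 10^(18.4/10) = 69.18
  Stage 2: F_2 = 10^(2.58/10) = 1.811, G_2 = 10^(−2.58/10) = 0.5521
  Stage 3: F_3 = 10^(8.40/10) = 6.918, G_3 = 10^(−8.00/10) = 0.1585
Friis cascade:
  F = 1.113 + (1.811 − 1)/69.18 + (6.918 − 1)/38.19 = 1.280
NF = 10 log₁₀(1.280) = 1.07 dB

1.07 dB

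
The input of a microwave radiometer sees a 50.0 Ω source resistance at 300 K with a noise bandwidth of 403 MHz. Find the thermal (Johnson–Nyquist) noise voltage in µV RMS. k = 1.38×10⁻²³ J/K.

18.3 µV

V_n = √(4kTRB)
4kTRB = 4 × 1.38×10⁻²³ × 300 × 5.00×10¹ × 4.03×10⁸ = 3.34×10⁻¹⁰ V²
V_n = √(3.34×10⁻¹⁰) = 1.83×10⁻⁵ V = 18.3 µV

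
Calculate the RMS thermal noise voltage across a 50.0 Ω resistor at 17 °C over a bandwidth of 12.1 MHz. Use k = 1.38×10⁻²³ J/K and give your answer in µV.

3.11 µV

T = 17 °C + 273.15 = 290.15 K
V_n = √(4kTRB)
4kTRB = 4 × 1.38×10⁻²³ × 290.15 × 5.00×10¹ × 1.21×10⁷ = 9.69×10⁻¹² V²
V_n = √(9.69×10⁻¹²) = 3.11×10⁻⁶ V = 3.11 µV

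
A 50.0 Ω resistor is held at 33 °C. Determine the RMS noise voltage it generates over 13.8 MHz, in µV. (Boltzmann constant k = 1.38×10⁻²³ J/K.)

3.41 µV

T = 33 °C + 273.15 = 306.15 K
V_n = √(4kTRB)
4kTRB = 4 × 1.38×10⁻²³ × 306.15 × 5.00×10¹ × 1.38×10⁷ = 1.17×10⁻¹¹ V²
V_n = √(1.17×10⁻¹¹) = 3.41×10⁻⁶ V = 3.41 µV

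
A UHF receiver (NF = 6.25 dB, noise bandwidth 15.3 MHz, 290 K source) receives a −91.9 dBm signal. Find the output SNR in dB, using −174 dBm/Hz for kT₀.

Noise floor: N = −174 + 10 log₁₀(B) + NF
10 log₁₀(1.53×10⁷) = 71.85 dB
N = −174 + 71.85 + 6.25 = −95.90 dBm
SNR = P_sig − N = −91.9 − (−95.90) = 4.00 dB → 4.0 dB

4.0 dB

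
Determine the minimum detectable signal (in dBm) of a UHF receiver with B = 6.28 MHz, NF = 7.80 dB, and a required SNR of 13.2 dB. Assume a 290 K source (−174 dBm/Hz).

Sensitivity = −174 + 10 log₁₀(B) + NF + SNR_min
= −174 + 67.98 + 7.80 + 13.2
= −85.02 dBm → −85.0 dBm

−85.0 dBm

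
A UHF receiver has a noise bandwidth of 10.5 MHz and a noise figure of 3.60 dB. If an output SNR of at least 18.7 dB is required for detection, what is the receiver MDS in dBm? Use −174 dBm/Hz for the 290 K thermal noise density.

Sensitivity = −174 + 10 log₁₀(B) + NF + SNR_min
= −174 + 70.21 + 3.60 + 18.7
= −81.49 dBm → −81.5 dBm

−81.5 dBm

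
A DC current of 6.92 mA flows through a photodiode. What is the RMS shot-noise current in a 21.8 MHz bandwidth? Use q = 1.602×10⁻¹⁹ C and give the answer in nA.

I_n = √(2qI·B)
2qI·B = 2 × 1.602×10⁻¹⁹ × 6.92×10⁻³ × 2.18×10⁷ = 4.83×10⁻¹⁴ A²
I_n = √(4.83×10⁻¹⁴) = 2.20×10⁻⁷ A = 220 nA

220 nA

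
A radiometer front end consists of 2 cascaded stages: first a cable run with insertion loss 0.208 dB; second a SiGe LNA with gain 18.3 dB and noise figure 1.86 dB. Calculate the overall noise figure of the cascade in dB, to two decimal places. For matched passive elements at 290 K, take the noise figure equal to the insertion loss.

2.07 dB

Convert to linear (a loss of L dB is a gain of −L dB): F_i = 10^(NF_i/10), G_i = 10^(G_i,dB/10)
  Stage 1: F_1 = 10^(0.208/10) = 1.049, G_1 = 10^(−0.208/10) = 0.9532
  Stage 2: F_2 = 10^(1.86/10) = 1.535, G_2 = 10^(18.3/10) = 67.61
Friis cascade:
  F = 1.049 + (1.535 − 1)/0.9532 = 1.610
NF = 10 log₁₀(1.610) = 2.07 dB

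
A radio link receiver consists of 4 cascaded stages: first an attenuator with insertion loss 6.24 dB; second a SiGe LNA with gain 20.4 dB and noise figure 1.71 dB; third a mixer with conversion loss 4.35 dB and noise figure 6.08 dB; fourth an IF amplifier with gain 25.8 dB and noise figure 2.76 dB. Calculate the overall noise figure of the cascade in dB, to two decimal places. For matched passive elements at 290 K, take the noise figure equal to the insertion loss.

8.09 dB

Convert to linear (a loss of L dB is a gain of −L dB): F_i = 10^(NF_i/10), G_i = 10^(G_i,dB/10)
  Stage 1: F_1 = 10^(6.24/10) = 4.207, G_1 = 10^(−6.24/10) = 0.2377
  Stage 2: F_2 = 10^(1.71/10) = 1.483, G_2 = 10^(20.4/10) = 109.6
  Stage 3: F_3 = 10^(6.08/10) = 4.055, G_3 = 10^(−4.35/10) = 0.3673
  Stage 4: F_4 = 10^(2.76/10) = 1.888, G_4 = 10^(25.8/10) = 380.2
Friis cascade:
  F = 4.207 + (1.483 − 1)/0.2377 + (4.055 − 1)/26.06 + (1.888 − 1)/9.572 = 6.447
NF = 10 log₁₀(6.447) = 8.09 dB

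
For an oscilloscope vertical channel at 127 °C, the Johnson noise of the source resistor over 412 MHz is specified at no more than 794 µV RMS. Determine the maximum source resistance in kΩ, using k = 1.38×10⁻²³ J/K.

69.3 kΩ

T = 127 °C + 273.15 = 400.15 K
Johnson–Nyquist: V_n = √(4kTRB) ⇒ R = V_n² / (4kTB)
4kTB = 4 × 1.38×10⁻²³ × 400.15 × 4.12×10⁸ = 9.10×10⁻¹²
R = (7.94×10⁻⁴)² / 9.10×10⁻¹² = 6.93×10⁴ Ω = 69.3 kΩ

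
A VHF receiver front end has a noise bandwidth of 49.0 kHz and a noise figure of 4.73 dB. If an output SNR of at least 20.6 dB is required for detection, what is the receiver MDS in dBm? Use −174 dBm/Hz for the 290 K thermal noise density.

−101.8 dBm

Sensitivity = −174 + 10 log₁₀(B) + NF + SNR_min
= −174 + 46.9 + 4.73 + 20.6
= −101.77 dBm → −101.8 dBm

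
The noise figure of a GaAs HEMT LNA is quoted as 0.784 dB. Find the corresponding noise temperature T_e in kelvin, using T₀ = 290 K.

57.4 K

F = 10^(0.784/10) = 1.19784
T_e = (F − 1)·T₀ = (1.19784 − 1) × 290 = 57.4 K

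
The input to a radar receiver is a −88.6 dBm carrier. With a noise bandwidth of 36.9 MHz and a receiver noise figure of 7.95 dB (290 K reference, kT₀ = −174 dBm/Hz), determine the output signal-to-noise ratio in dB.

1.8 dB

Noise floor: N = −174 + 10 log₁₀(B) + NF
10 log₁₀(3.69×10⁷) = 75.67 dB
N = −174 + 75.67 + 7.95 = −90.38 dBm
SNR = P_sig − N = −88.6 − (−90.38) = 1.78 dB → 1.8 dB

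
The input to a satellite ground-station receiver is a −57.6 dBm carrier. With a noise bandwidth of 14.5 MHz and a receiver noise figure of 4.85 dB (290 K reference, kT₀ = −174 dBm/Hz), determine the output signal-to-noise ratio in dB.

Noise floor: N = −174 + 10 log₁₀(B) + NF
10 log₁₀(1.45×10⁷) = 71.61 dB
N = −174 + 71.61 + 4.85 = −97.54 dBm
SNR = P_sig − N = −57.6 − (−97.54) = 39.94 dB → 39.9 dB

39.9 dB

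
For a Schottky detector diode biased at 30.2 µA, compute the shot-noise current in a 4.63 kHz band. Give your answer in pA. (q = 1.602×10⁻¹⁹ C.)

212 pA

I_n = √(2qI·B)
2qI·B = 2 × 1.602×10⁻¹⁹ × 3.02×10⁻⁵ × 4.63×10³ = 4.48×10⁻²⁰ A²
I_n = √(4.48×10⁻²⁰) = 2.12×10⁻¹⁰ A = 212 pA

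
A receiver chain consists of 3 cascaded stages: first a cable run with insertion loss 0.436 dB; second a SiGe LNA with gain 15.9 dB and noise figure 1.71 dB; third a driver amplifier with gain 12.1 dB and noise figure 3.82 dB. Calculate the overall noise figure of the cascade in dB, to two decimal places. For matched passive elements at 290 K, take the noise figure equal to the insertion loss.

Convert to linear (a loss of L dB is a gain of −L dB): F_i = 10^(NF_i/10), G_i = 10^(G_i,dB/10)
  Stage 1: F_1 = 10^(0.436/10) = 1.106, G_1 = 10^(−0.436/10) = 0.9045
  Stage 2: F_2 = 10^(1.71/10) = 1.483, G_2 = 10^(15.9/10) = 38.90
  Stage 3: F_3 = 10^(3.82/10) = 2.410, G_3 = 10^(12.1/10) = 16.22
Friis cascade:
  F = 1.106 + (1.483 − 1)/0.9045 + (2.410 − 1)/35.19 = 1.679
NF = 10 log₁₀(1.679) = 2.25 dB

2.25 dB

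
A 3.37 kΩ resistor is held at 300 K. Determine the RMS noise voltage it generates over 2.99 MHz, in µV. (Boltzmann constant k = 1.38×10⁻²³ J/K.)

V_n = √(4kTRB)
4kTRB = 4 × 1.38×10⁻²³ × 300 × 3.37×10³ × 2.99×10⁶ = 1.67×10⁻¹⁰ V²
V_n = √(1.67×10⁻¹⁰) = 1.29×10⁻⁵ V = 12.9 µV

12.9 µV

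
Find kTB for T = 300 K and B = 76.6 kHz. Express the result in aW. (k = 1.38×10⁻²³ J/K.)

317 aW

P_n = kTB = 1.38×10⁻²³ × 300 × 7.66×10⁴ = 3.17×10⁻¹⁶ W = 317 aW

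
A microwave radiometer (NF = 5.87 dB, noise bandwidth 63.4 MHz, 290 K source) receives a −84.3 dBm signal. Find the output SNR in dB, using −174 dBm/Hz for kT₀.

Noise floor: N = −174 + 10 log₁₀(B) + NF
10 log₁₀(6.34×10⁷) = 78.02 dB
N = −174 + 78.02 + 5.87 = −90.11 dBm
SNR = P_sig − N = −84.3 − (−90.11) = 5.81 dB → 5.8 dB

5.8 dB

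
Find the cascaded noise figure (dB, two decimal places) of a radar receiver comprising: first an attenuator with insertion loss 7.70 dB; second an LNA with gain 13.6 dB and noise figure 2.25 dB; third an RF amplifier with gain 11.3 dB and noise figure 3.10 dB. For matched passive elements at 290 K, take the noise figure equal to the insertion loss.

Convert to linear (a loss of L dB is a gain of −L dB): F_i = 10^(NF_i/10), G_i = 10^(G_i,dB/10)
  Stage 1: F_1 = 10^(7.70/10) = 5.888, G_1 = 10^(−7.70/10) = 0.1698
  Stage 2: F_2 = 10^(2.25/10) = 1.679, G_2 = 10^(13.6/10) = 22.91
  Stage 3: F_3 = 10^(3.10/10) = 2.042, G_3 = 10^(11.3/10) = 13.49
Friis cascade:
  F = 5.888 + (1.679 − 1)/0.1698 + (2.042 − 1)/3.890 = 10.15
NF = 10 log₁₀(10.15) = 10.07 dB

10.07 dB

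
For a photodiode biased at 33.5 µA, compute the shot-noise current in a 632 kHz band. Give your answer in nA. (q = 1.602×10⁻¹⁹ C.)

2.60 nA

I_n = √(2qI·B)
2qI·B = 2 × 1.602×10⁻¹⁹ × 3.35×10⁻⁵ × 6.32×10⁵ = 6.78×10⁻¹⁸ A²
I_n = √(6.78×10⁻¹⁸) = 2.60×10⁻⁹ A = 2.60 nA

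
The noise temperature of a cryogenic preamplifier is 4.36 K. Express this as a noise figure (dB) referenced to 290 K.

0.065 dB

F = 1 + T_e/T₀ = 1 + 4.36/290 = 1.01503
NF = 10 log₁₀(1.01503) = 0.065 dB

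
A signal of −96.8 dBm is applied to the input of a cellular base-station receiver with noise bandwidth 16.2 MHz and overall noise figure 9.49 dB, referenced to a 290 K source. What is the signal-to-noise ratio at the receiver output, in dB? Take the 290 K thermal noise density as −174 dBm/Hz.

−4.4 dB

Noise floor: N = −174 + 10 log₁₀(B) + NF
10 log₁₀(1.62×10⁷) = 72.1 dB
N = −174 + 72.1 + 9.49 = −92.41 dBm
SNR = P_sig − N = −96.8 − (−92.41) = −4.39 dB → −4.4 dB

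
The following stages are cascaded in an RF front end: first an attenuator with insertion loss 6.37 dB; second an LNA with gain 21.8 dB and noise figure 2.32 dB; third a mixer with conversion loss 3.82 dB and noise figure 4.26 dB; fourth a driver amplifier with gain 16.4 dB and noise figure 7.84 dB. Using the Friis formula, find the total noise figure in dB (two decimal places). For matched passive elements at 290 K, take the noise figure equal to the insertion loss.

8.92 dB

Convert to linear (a loss of L dB is a gain of −L dB): F_i = 10^(NF_i/10), G_i = 10^(G_i,dB/10)
  Stage 1: F_1 = 10^(6.37/10) = 4.335, G_1 = 10^(−6.37/10) = 0.2307
  Stage 2: F_2 = 10^(2.32/10) = 1.706, G_2 = 10^(21.8/10) = 151.4
  Stage 3: F_3 = 10^(4.26/10) = 2.667, G_3 = 10^(−3.82/10) = 0.4150
  Stage 4: F_4 = 10^(7.84/10) = 6.081, G_4 = 10^(16.4/10) = 43.65
Friis cascade:
  F = 4.335 + (1.706 − 1)/0.2307 + (2.667 − 1)/34.91 + (6.081 − 1)/14.49 = 7.795
NF = 10 log₁₀(7.795) = 8.92 dB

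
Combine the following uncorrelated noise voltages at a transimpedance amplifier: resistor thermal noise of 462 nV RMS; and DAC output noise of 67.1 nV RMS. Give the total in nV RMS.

Uncorrelated sources add in power (mean-square): V_tot = √(ΣV_i²)
V_tot = √[(4.62×10⁻⁷)² + (6.71×10⁻⁸)²] = 4.67×10⁻⁷ V = 467 nV

467 nV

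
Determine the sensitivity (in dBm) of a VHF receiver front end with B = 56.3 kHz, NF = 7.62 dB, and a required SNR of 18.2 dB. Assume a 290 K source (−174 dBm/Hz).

Sensitivity = −174 + 10 log₁₀(B) + NF + SNR_min
= −174 + 47.51 + 7.62 + 18.2
= −100.67 dBm → −100.7 dBm

−100.7 dBm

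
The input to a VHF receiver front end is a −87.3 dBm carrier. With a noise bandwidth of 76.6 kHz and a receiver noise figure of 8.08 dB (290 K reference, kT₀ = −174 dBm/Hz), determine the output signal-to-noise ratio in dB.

29.8 dB

Noise floor: N = −174 + 10 log₁₀(B) + NF
10 log₁₀(7.66×10⁴) = 48.84 dB
N = −174 + 48.84 + 8.08 = −117.08 dBm
SNR = P_sig − N = −87.3 − (−117.08) = 29.78 dB → 29.8 dB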